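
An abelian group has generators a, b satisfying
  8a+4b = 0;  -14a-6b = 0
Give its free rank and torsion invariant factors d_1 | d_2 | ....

rank_ℚ(R)=2; free=2−2=0
SNF(R) diag = [2, 4] → torsion [2, 4]

Answer: M ≅ ℤ/2 ⊕ ℤ/4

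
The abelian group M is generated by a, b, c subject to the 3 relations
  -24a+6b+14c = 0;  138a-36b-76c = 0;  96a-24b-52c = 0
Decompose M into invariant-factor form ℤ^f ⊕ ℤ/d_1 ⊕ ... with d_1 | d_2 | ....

rank_ℚ(R)=3; free=3−3=0
SNF(R) diag = [2, 6, 12] → torsion [2, 6, 12]

Answer: M ≅ ℤ/2 ⊕ ℤ/6 ⊕ ℤ/12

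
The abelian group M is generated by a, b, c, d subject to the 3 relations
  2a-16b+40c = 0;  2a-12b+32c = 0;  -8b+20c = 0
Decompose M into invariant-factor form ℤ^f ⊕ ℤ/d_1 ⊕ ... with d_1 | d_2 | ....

Answer: M ≅ ℤ^1 ⊕ ℤ/2 ⊕ ℤ/4 ⊕ ℤ/4

Derivation:
rank_ℚ(R)=3; free=4−3=1
SNF(R) diag = [2, 4, 4] → torsion [2, 4, 4]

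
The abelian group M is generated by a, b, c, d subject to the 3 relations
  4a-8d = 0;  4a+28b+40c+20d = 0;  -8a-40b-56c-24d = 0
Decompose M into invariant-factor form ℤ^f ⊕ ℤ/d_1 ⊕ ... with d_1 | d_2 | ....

rank_ℚ(R)=3; free=4−3=1
SNF(R) diag = [4, 4, 8] → torsion [4, 4, 8]

Answer: M ≅ ℤ^1 ⊕ ℤ/4 ⊕ ℤ/4 ⊕ ℤ/8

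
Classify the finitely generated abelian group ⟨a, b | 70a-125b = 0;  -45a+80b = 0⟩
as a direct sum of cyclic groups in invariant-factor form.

Answer: M ≅ ℤ/5 ⊕ ℤ/5

Derivation:
rank_ℚ(R)=2; free=2−2=0
SNF(R) diag = [5, 5] → torsion [5, 5]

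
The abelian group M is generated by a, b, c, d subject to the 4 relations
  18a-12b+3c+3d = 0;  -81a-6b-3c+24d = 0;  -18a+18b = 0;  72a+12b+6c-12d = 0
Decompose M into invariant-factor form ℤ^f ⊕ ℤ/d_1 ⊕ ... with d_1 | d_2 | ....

rank_ℚ(R)=4; free=4−4=0
SNF(R) diag = [3, 9, 18, 54] → torsion [3, 9, 18, 54]

Answer: M ≅ ℤ/3 ⊕ ℤ/9 ⊕ ℤ/18 ⊕ ℤ/54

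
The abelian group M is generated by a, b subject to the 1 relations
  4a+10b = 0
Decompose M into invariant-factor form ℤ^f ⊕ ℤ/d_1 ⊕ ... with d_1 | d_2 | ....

rank_ℚ(R)=1; free=2−1=1
SNF(R) diag = [2] → torsion [2]

Answer: M ≅ ℤ^1 ⊕ ℤ/2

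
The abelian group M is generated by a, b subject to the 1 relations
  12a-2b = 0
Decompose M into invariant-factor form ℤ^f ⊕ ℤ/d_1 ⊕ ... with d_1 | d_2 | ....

Answer: M ≅ ℤ^1 ⊕ ℤ/2

Derivation:
rank_ℚ(R)=1; free=2−1=1
SNF(R) diag = [2] → torsion [2]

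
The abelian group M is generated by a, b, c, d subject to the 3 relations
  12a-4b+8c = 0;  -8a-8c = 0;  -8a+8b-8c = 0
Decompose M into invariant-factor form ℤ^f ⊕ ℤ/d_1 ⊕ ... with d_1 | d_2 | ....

Answer: M ≅ ℤ^1 ⊕ ℤ/4 ⊕ ℤ/8 ⊕ ℤ/8

Derivation:
rank_ℚ(R)=3; free=4−3=1
SNF(R) diag = [4, 8, 8] → torsion [4, 8, 8]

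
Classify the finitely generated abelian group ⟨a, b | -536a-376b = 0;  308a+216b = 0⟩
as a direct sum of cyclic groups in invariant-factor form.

Answer: M ≅ ℤ/4 ⊕ ℤ/8

Derivation:
rank_ℚ(R)=2; free=2−2=0
SNF(R) diag = [4, 8] → torsion [4, 8]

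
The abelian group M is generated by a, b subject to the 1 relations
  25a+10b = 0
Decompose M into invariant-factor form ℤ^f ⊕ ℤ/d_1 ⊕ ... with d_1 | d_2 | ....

rank_ℚ(R)=1; free=2−1=1
SNF(R) diag = [5] → torsion [5]

Answer: M ≅ ℤ^1 ⊕ ℤ/5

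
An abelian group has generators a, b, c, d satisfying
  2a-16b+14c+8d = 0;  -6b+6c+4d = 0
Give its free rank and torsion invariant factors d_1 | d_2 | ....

Answer: M ≅ ℤ^2 ⊕ ℤ/2 ⊕ ℤ/2

Derivation:
rank_ℚ(R)=2; free=4−2=2
SNF(R) diag = [2, 2] → torsion [2, 2]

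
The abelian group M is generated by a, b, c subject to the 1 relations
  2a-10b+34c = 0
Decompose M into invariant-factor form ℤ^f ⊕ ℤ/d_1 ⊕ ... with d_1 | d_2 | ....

rank_ℚ(R)=1; free=3−1=2
SNF(R) diag = [2] → torsion [2]

Answer: M ≅ ℤ^2 ⊕ ℤ/2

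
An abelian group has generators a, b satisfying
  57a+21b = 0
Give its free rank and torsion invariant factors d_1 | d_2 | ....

Answer: M ≅ ℤ^1 ⊕ ℤ/3

Derivation:
rank_ℚ(R)=1; free=2−1=1
SNF(R) diag = [3] → torsion [3]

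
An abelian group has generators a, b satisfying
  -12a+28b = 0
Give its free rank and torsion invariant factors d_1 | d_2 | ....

Answer: M ≅ ℤ^1 ⊕ ℤ/4

Derivation:
rank_ℚ(R)=1; free=2−1=1
SNF(R) diag = [4] → torsion [4]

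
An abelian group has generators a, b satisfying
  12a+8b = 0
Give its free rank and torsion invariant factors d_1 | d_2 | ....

Answer: M ≅ ℤ^1 ⊕ ℤ/4

Derivation:
rank_ℚ(R)=1; free=2−1=1
SNF(R) diag = [4] → torsion [4]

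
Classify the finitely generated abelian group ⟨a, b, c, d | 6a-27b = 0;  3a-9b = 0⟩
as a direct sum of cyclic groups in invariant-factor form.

Answer: M ≅ ℤ^2 ⊕ ℤ/3 ⊕ ℤ/9

Derivation:
rank_ℚ(R)=2; free=4−2=2
SNF(R) diag = [3, 9] → torsion [3, 9]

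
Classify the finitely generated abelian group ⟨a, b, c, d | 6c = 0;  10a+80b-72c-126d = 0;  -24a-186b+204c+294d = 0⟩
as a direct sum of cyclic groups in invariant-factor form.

Answer: M ≅ ℤ^1 ⊕ ℤ/2 ⊕ ℤ/6 ⊕ ℤ/6

Derivation:
rank_ℚ(R)=3; free=4−3=1
SNF(R) diag = [2, 6, 6] → torsion [2, 6, 6]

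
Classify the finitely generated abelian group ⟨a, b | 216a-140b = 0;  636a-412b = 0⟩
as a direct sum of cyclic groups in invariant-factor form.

Answer: M ≅ ℤ/4 ⊕ ℤ/12

Derivation:
rank_ℚ(R)=2; free=2−2=0
SNF(R) diag = [4, 12] → torsion [4, 12]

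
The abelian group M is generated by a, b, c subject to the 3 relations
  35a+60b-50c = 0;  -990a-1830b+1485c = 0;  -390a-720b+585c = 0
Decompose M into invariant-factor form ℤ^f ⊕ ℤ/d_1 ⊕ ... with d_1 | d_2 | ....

rank_ℚ(R)=3; free=3−3=0
SNF(R) diag = [5, 15, 30] → torsion [5, 15, 30]

Answer: M ≅ ℤ/5 ⊕ ℤ/15 ⊕ ℤ/30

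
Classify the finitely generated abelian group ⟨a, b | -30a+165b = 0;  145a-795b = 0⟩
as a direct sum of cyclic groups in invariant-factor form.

Answer: M ≅ ℤ/5 ⊕ ℤ/15

Derivation:
rank_ℚ(R)=2; free=2−2=0
SNF(R) diag = [5, 15] → torsion [5, 15]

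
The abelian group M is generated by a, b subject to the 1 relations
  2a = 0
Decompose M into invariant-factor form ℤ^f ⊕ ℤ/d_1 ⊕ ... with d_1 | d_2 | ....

Answer: M ≅ ℤ^1 ⊕ ℤ/2

Derivation:
rank_ℚ(R)=1; free=2−1=1
SNF(R) diag = [2] → torsion [2]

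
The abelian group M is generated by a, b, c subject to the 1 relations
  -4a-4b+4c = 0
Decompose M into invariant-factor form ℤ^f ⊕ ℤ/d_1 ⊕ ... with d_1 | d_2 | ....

rank_ℚ(R)=1; free=3−1=2
SNF(R) diag = [4] → torsion [4]

Answer: M ≅ ℤ^2 ⊕ ℤ/4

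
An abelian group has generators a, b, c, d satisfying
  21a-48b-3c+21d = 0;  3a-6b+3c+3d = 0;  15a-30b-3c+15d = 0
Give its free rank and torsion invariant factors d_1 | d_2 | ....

Answer: M ≅ ℤ^1 ⊕ ℤ/3 ⊕ ℤ/6 ⊕ ℤ/18

Derivation:
rank_ℚ(R)=3; free=4−3=1
SNF(R) diag = [3, 6, 18] → torsion [3, 6, 18]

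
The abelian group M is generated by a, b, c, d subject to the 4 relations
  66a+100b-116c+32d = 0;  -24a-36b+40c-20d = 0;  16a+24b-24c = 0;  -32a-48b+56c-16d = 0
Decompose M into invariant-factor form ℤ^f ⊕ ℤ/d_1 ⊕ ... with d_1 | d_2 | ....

rank_ℚ(R)=4; free=4−4=0
SNF(R) diag = [2, 4, 8, 24] → torsion [2, 4, 8, 24]

Answer: M ≅ ℤ/2 ⊕ ℤ/4 ⊕ ℤ/8 ⊕ ℤ/24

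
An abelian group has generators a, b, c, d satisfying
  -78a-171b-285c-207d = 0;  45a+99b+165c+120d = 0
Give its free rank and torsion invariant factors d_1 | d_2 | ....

rank_ℚ(R)=2; free=4−2=2
SNF(R) diag = [3, 3] → torsion [3, 3]

Answer: M ≅ ℤ^2 ⊕ ℤ/3 ⊕ ℤ/3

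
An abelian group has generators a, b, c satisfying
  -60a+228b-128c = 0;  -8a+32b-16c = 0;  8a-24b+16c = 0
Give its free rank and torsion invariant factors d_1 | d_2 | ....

Answer: M ≅ ℤ/4 ⊕ ℤ/8 ⊕ ℤ/16

Derivation:
rank_ℚ(R)=3; free=3−3=0
SNF(R) diag = [4, 8, 16] → torsion [4, 8, 16]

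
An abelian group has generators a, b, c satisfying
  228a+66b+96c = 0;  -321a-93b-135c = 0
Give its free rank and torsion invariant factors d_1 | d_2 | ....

rank_ℚ(R)=2; free=3−2=1
SNF(R) diag = [3, 6] → torsion [3, 6]

Answer: M ≅ ℤ^1 ⊕ ℤ/3 ⊕ ℤ/6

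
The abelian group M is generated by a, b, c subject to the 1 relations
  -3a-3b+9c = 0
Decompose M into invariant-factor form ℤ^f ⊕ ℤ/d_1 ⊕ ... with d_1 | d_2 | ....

Answer: M ≅ ℤ^2 ⊕ ℤ/3

Derivation:
rank_ℚ(R)=1; free=3−1=2
SNF(R) diag = [3] → torsion [3]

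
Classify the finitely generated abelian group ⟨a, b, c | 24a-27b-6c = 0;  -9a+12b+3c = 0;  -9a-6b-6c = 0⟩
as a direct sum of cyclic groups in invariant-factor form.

rank_ℚ(R)=3; free=3−3=0
SNF(R) diag = [3, 3, 9] → torsion [3, 3, 9]

Answer: M ≅ ℤ/3 ⊕ ℤ/3 ⊕ ℤ/9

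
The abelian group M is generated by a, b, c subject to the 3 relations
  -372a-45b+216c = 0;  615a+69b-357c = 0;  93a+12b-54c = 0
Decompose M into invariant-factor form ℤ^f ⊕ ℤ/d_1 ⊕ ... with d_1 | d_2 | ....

rank_ℚ(R)=3; free=3−3=0
SNF(R) diag = [3, 3, 3] → torsion [3, 3, 3]

Answer: M ≅ ℤ/3 ⊕ ℤ/3 ⊕ ℤ/3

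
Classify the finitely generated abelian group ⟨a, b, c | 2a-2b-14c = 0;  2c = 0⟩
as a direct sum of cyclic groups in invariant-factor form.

rank_ℚ(R)=2; free=3−2=1
SNF(R) diag = [2, 2] → torsion [2, 2]

Answer: M ≅ ℤ^1 ⊕ ℤ/2 ⊕ ℤ/2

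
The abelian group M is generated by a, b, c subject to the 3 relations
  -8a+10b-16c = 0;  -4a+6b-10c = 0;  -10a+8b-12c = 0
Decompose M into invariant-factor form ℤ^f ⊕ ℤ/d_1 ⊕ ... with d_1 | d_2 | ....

rank_ℚ(R)=3; free=3−3=0
SNF(R) diag = [2, 2, 2] → torsion [2, 2, 2]

Answer: M ≅ ℤ/2 ⊕ ℤ/2 ⊕ ℤ/2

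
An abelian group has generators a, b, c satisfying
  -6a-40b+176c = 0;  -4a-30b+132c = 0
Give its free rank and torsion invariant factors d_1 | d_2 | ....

Answer: M ≅ ℤ^1 ⊕ ℤ/2 ⊕ ℤ/2

Derivation:
rank_ℚ(R)=2; free=3−2=1
SNF(R) diag = [2, 2] → torsion [2, 2]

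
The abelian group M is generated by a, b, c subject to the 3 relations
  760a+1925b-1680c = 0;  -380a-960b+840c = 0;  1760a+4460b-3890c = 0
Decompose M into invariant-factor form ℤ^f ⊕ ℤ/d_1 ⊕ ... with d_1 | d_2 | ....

Answer: M ≅ ℤ/5 ⊕ ℤ/10 ⊕ ℤ/20

Derivation:
rank_ℚ(R)=3; free=3−3=0
SNF(R) diag = [5, 10, 20] → torsion [5, 10, 20]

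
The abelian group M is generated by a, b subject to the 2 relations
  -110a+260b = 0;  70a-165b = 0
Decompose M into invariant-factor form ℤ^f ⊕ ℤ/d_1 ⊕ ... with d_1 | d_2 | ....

Answer: M ≅ ℤ/5 ⊕ ℤ/10

Derivation:
rank_ℚ(R)=2; free=2−2=0
SNF(R) diag = [5, 10] → torsion [5, 10]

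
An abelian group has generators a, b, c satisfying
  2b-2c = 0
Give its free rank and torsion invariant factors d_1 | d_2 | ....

Answer: M ≅ ℤ^2 ⊕ ℤ/2

Derivation:
rank_ℚ(R)=1; free=3−1=2
SNF(R) diag = [2] → torsion [2]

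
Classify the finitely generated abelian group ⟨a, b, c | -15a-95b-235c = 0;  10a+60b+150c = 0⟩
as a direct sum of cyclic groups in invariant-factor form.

Answer: M ≅ ℤ^1 ⊕ ℤ/5 ⊕ ℤ/10

Derivation:
rank_ℚ(R)=2; free=3−2=1
SNF(R) diag = [5, 10] → torsion [5, 10]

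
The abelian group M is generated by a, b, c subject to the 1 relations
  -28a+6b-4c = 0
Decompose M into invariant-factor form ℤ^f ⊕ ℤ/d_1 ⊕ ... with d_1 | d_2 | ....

rank_ℚ(R)=1; free=3−1=2
SNF(R) diag = [2] → torsion [2]

Answer: M ≅ ℤ^2 ⊕ ℤ/2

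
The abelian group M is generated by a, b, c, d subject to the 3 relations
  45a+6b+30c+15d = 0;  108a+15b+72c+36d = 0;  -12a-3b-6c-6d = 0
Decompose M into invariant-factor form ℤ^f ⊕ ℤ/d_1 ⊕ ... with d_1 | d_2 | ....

Answer: M ≅ ℤ^1 ⊕ ℤ/3 ⊕ ℤ/3 ⊕ ℤ/6

Derivation:
rank_ℚ(R)=3; free=4−3=1
SNF(R) diag = [3, 3, 6] → torsion [3, 3, 6]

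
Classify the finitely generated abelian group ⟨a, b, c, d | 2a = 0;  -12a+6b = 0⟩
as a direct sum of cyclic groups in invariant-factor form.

Answer: M ≅ ℤ^2 ⊕ ℤ/2 ⊕ ℤ/6

Derivation:
rank_ℚ(R)=2; free=4−2=2
SNF(R) diag = [2, 6] → torsion [2, 6]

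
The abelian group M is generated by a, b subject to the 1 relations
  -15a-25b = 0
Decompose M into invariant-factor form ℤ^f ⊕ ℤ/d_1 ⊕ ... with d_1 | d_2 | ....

rank_ℚ(R)=1; free=2−1=1
SNF(R) diag = [5] → torsion [5]

Answer: M ≅ ℤ^1 ⊕ ℤ/5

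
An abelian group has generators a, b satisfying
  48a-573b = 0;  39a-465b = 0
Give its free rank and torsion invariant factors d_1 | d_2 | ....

Answer: M ≅ ℤ/3 ⊕ ℤ/9

Derivation:
rank_ℚ(R)=2; free=2−2=0
SNF(R) diag = [3, 9] → torsion [3, 9]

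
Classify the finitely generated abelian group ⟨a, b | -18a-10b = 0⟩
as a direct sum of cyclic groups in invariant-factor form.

rank_ℚ(R)=1; free=2−1=1
SNF(R) diag = [2] → torsion [2]

Answer: M ≅ ℤ^1 ⊕ ℤ/2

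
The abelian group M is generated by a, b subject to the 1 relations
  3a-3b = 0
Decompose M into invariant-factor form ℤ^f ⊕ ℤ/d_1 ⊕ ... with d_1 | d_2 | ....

rank_ℚ(R)=1; free=2−1=1
SNF(R) diag = [3] → torsion [3]

Answer: M ≅ ℤ^1 ⊕ ℤ/3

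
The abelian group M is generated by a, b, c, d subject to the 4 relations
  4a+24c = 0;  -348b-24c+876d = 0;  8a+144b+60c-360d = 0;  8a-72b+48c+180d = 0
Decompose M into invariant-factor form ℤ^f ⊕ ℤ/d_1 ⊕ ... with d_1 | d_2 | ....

rank_ℚ(R)=4; free=4−4=0
SNF(R) diag = [4, 12, 12, 36] → torsion [4, 12, 12, 36]

Answer: M ≅ ℤ/4 ⊕ ℤ/12 ⊕ ℤ/12 ⊕ ℤ/36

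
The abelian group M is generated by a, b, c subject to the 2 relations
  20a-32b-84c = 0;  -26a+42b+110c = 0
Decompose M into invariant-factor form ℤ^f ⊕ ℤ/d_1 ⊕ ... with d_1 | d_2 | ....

Answer: M ≅ ℤ^1 ⊕ ℤ/2 ⊕ ℤ/4

Derivation:
rank_ℚ(R)=2; free=3−2=1
SNF(R) diag = [2, 4] → torsion [2, 4]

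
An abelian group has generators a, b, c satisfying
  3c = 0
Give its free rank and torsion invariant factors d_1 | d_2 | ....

rank_ℚ(R)=1; free=3−1=2
SNF(R) diag = [3] → torsion [3]

Answer: M ≅ ℤ^2 ⊕ ℤ/3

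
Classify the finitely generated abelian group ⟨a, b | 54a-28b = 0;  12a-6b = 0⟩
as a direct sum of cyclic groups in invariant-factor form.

rank_ℚ(R)=2; free=2−2=0
SNF(R) diag = [2, 6] → torsion [2, 6]

Answer: M ≅ ℤ/2 ⊕ ℤ/6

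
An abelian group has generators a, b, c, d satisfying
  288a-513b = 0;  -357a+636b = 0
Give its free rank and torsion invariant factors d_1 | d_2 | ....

Answer: M ≅ ℤ^2 ⊕ ℤ/3 ⊕ ℤ/9

Derivation:
rank_ℚ(R)=2; free=4−2=2
SNF(R) diag = [3, 9] → torsion [3, 9]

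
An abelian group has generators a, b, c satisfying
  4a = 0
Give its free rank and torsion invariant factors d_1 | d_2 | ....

Answer: M ≅ ℤ^2 ⊕ ℤ/4

Derivation:
rank_ℚ(R)=1; free=3−1=2
SNF(R) diag = [4] → torsion [4]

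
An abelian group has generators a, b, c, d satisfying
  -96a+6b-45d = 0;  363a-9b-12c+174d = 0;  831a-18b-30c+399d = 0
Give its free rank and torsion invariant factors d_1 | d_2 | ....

Answer: M ≅ ℤ^1 ⊕ ℤ/3 ⊕ ℤ/3 ⊕ ℤ/9

Derivation:
rank_ℚ(R)=3; free=4−3=1
SNF(R) diag = [3, 3, 9] → torsion [3, 3, 9]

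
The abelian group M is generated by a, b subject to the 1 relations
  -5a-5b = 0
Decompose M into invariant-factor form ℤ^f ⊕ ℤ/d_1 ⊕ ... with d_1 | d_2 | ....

rank_ℚ(R)=1; free=2−1=1
SNF(R) diag = [5] → torsion [5]

Answer: M ≅ ℤ^1 ⊕ ℤ/5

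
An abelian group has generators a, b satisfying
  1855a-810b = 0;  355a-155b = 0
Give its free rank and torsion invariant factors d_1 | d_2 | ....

Answer: M ≅ ℤ/5 ⊕ ℤ/5

Derivation:
rank_ℚ(R)=2; free=2−2=0
SNF(R) diag = [5, 5] → torsion [5, 5]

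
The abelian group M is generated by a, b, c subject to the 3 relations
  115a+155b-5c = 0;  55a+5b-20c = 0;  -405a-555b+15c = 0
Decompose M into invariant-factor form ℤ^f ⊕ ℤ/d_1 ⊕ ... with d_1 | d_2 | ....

Answer: M ≅ ℤ/5 ⊕ ℤ/15 ⊕ ℤ/30

Derivation:
rank_ℚ(R)=3; free=3−3=0
SNF(R) diag = [5, 15, 30] → torsion [5, 15, 30]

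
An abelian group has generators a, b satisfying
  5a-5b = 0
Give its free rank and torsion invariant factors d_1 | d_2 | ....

rank_ℚ(R)=1; free=2−1=1
SNF(R) diag = [5] → torsion [5]

Answer: M ≅ ℤ^1 ⊕ ℤ/5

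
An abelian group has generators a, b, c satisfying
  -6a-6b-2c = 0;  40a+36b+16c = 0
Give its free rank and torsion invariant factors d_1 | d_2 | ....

Answer: M ≅ ℤ^1 ⊕ ℤ/2 ⊕ ℤ/4

Derivation:
rank_ℚ(R)=2; free=3−2=1
SNF(R) diag = [2, 4] → torsion [2, 4]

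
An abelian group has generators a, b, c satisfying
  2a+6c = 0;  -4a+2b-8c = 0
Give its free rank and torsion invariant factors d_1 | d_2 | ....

rank_ℚ(R)=2; free=3−2=1
SNF(R) diag = [2, 2] → torsion [2, 2]

Answer: M ≅ ℤ^1 ⊕ ℤ/2 ⊕ ℤ/2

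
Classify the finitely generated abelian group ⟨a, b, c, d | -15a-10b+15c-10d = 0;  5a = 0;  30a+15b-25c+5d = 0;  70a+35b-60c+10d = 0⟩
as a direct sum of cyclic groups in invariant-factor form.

Answer: M ≅ ℤ/5 ⊕ ℤ/5 ⊕ ℤ/5 ⊕ ℤ/5

Derivation:
rank_ℚ(R)=4; free=4−4=0
SNF(R) diag = [5, 5, 5, 5] → torsion [5, 5, 5, 5]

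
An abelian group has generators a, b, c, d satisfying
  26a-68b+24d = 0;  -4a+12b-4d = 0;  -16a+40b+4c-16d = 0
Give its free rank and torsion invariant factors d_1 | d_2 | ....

rank_ℚ(R)=3; free=4−3=1
SNF(R) diag = [2, 4, 4] → torsion [2, 4, 4]

Answer: M ≅ ℤ^1 ⊕ ℤ/2 ⊕ ℤ/4 ⊕ ℤ/4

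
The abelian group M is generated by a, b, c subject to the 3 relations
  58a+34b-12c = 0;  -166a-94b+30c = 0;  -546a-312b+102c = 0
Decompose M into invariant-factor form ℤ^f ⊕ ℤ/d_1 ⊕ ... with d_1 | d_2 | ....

Answer: M ≅ ℤ/2 ⊕ ℤ/6 ⊕ ℤ/6

Derivation:
rank_ℚ(R)=3; free=3−3=0
SNF(R) diag = [2, 6, 6] → torsion [2, 6, 6]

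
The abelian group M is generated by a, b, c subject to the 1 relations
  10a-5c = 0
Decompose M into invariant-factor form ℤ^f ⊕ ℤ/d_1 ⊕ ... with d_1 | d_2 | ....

rank_ℚ(R)=1; free=3−1=2
SNF(R) diag = [5] → torsion [5]

Answer: M ≅ ℤ^2 ⊕ ℤ/5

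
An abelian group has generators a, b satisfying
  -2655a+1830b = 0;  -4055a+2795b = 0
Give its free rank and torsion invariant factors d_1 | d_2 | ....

rank_ℚ(R)=2; free=2−2=0
SNF(R) diag = [5, 15] → torsion [5, 15]

Answer: M ≅ ℤ/5 ⊕ ℤ/15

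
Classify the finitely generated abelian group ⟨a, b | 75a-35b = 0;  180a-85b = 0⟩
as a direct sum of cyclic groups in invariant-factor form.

Answer: M ≅ ℤ/5 ⊕ ℤ/15

Derivation:
rank_ℚ(R)=2; free=2−2=0
SNF(R) diag = [5, 15] → torsion [5, 15]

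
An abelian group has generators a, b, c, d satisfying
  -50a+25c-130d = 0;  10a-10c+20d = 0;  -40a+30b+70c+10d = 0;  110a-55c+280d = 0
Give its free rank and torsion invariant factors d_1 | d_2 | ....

Answer: M ≅ ℤ/5 ⊕ ℤ/10 ⊕ ℤ/30 ⊕ ℤ/30

Derivation:
rank_ℚ(R)=4; free=4−4=0
SNF(R) diag = [5, 10, 30, 30] → torsion [5, 10, 30, 30]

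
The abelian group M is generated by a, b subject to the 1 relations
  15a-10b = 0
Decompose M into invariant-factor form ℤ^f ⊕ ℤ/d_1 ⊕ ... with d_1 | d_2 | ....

rank_ℚ(R)=1; free=2−1=1
SNF(R) diag = [5] → torsion [5]

Answer: M ≅ ℤ^1 ⊕ ℤ/5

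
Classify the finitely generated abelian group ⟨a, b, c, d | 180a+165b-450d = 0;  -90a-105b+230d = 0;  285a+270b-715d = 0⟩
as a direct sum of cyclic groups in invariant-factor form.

Answer: M ≅ ℤ^1 ⊕ ℤ/5 ⊕ ℤ/15 ⊕ ℤ/30

Derivation:
rank_ℚ(R)=3; free=4−3=1
SNF(R) diag = [5, 15, 30] → torsion [5, 15, 30]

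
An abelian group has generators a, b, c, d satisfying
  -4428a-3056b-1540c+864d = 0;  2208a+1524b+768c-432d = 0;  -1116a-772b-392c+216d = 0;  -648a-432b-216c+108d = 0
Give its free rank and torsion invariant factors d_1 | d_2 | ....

Answer: M ≅ ℤ/4 ⊕ ℤ/12 ⊕ ℤ/36 ⊕ ℤ/108

Derivation:
rank_ℚ(R)=4; free=4−4=0
SNF(R) diag = [4, 12, 36, 108] → torsion [4, 12, 36, 108]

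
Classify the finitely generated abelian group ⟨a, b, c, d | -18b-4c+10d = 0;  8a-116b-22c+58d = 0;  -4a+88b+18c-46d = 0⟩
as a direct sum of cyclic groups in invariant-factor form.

Answer: M ≅ ℤ^1 ⊕ ℤ/2 ⊕ ℤ/2 ⊕ ℤ/4

Derivation:
rank_ℚ(R)=3; free=4−3=1
SNF(R) diag = [2, 2, 4] → torsion [2, 2, 4]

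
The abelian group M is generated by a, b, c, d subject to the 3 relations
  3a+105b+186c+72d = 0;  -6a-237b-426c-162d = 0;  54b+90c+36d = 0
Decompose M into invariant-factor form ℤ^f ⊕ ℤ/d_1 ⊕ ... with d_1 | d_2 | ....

Answer: M ≅ ℤ^1 ⊕ ℤ/3 ⊕ ℤ/9 ⊕ ℤ/18

Derivation:
rank_ℚ(R)=3; free=4−3=1
SNF(R) diag = [3, 9, 18] → torsion [3, 9, 18]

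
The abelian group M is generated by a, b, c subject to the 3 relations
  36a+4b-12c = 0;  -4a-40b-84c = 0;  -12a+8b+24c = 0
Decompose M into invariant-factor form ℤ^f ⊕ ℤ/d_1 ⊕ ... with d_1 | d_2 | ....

rank_ℚ(R)=3; free=3−3=0
SNF(R) diag = [4, 4, 12] → torsion [4, 4, 12]

Answer: M ≅ ℤ/4 ⊕ ℤ/4 ⊕ ℤ/12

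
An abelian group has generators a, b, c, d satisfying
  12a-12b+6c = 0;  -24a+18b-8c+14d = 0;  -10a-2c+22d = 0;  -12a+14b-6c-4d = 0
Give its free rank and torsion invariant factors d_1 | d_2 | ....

rank_ℚ(R)=4; free=4−4=0
SNF(R) diag = [2, 2, 2, 6] → torsion [2, 2, 2, 6]

Answer: M ≅ ℤ/2 ⊕ ℤ/2 ⊕ ℤ/2 ⊕ ℤ/6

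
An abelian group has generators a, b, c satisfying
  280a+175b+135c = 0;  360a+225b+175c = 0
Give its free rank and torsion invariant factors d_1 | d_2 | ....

Answer: M ≅ ℤ^1 ⊕ ℤ/5 ⊕ ℤ/10

Derivation:
rank_ℚ(R)=2; free=3−2=1
SNF(R) diag = [5, 10] → torsion [5, 10]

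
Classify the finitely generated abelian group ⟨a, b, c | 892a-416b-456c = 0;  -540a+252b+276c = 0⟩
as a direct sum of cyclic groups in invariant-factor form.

Answer: M ≅ ℤ^1 ⊕ ℤ/4 ⊕ ℤ/12

Derivation:
rank_ℚ(R)=2; free=3−2=1
SNF(R) diag = [4, 12] → torsion [4, 12]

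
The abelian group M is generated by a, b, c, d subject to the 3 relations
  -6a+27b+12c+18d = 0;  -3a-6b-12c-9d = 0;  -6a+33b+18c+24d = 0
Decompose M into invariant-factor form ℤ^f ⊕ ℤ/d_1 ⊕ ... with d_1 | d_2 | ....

rank_ℚ(R)=3; free=4−3=1
SNF(R) diag = [3, 3, 6] → torsion [3, 3, 6]

Answer: M ≅ ℤ^1 ⊕ ℤ/3 ⊕ ℤ/3 ⊕ ℤ/6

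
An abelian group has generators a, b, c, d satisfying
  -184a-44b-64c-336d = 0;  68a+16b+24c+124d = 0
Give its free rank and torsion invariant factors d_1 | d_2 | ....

rank_ℚ(R)=2; free=4−2=2
SNF(R) diag = [4, 4] → torsion [4, 4]

Answer: M ≅ ℤ^2 ⊕ ℤ/4 ⊕ ℤ/4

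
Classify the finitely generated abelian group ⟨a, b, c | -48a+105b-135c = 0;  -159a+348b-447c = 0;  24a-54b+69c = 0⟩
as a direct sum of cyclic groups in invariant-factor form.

Answer: M ≅ ℤ/3 ⊕ ℤ/3 ⊕ ℤ/3

Derivation:
rank_ℚ(R)=3; free=3−3=0
SNF(R) diag = [3, 3, 3] → torsion [3, 3, 3]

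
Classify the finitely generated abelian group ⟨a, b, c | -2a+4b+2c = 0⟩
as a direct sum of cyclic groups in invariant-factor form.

Answer: M ≅ ℤ^2 ⊕ ℤ/2

Derivation:
rank_ℚ(R)=1; free=3−1=2
SNF(R) diag = [2] → torsion [2]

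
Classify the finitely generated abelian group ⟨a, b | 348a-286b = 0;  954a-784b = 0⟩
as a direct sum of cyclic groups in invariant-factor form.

rank_ℚ(R)=2; free=2−2=0
SNF(R) diag = [2, 6] → torsion [2, 6]

Answer: M ≅ ℤ/2 ⊕ ℤ/6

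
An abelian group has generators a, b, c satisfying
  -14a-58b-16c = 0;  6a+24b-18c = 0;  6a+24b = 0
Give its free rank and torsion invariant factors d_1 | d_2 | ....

rank_ℚ(R)=3; free=3−3=0
SNF(R) diag = [2, 6, 18] → torsion [2, 6, 18]

Answer: M ≅ ℤ/2 ⊕ ℤ/6 ⊕ ℤ/18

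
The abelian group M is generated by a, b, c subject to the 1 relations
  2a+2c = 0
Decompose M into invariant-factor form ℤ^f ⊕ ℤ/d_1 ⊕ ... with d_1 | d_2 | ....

Answer: M ≅ ℤ^2 ⊕ ℤ/2

Derivation:
rank_ℚ(R)=1; free=3−1=2
SNF(R) diag = [2] → torsion [2]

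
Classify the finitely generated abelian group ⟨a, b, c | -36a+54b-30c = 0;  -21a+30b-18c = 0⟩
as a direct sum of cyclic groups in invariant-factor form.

Answer: M ≅ ℤ^1 ⊕ ℤ/3 ⊕ ℤ/6

Derivation:
rank_ℚ(R)=2; free=3−2=1
SNF(R) diag = [3, 6] → torsion [3, 6]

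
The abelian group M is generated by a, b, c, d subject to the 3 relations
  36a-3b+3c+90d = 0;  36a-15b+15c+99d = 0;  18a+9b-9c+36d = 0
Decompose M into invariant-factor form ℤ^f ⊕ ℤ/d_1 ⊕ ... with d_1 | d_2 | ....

rank_ℚ(R)=3; free=4−3=1
SNF(R) diag = [3, 9, 18] → torsion [3, 9, 18]

Answer: M ≅ ℤ^1 ⊕ ℤ/3 ⊕ ℤ/9 ⊕ ℤ/18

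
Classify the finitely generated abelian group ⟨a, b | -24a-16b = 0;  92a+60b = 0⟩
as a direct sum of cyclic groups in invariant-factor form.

Answer: M ≅ ℤ/4 ⊕ ℤ/8

Derivation:
rank_ℚ(R)=2; free=2−2=0
SNF(R) diag = [4, 8] → torsion [4, 8]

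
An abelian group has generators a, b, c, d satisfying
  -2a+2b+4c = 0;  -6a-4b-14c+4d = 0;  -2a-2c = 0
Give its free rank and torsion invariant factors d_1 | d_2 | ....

Answer: M ≅ ℤ^1 ⊕ ℤ/2 ⊕ ℤ/2 ⊕ ℤ/4

Derivation:
rank_ℚ(R)=3; free=4−3=1
SNF(R) diag = [2, 2, 4] → torsion [2, 2, 4]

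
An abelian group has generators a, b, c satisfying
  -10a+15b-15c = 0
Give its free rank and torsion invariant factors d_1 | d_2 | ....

rank_ℚ(R)=1; free=3−1=2
SNF(R) diag = [5] → torsion [5]

Answer: M ≅ ℤ^2 ⊕ ℤ/5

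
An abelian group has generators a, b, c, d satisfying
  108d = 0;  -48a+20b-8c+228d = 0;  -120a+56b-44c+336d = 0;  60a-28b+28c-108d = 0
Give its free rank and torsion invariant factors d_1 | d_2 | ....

rank_ℚ(R)=4; free=4−4=0
SNF(R) diag = [4, 12, 36, 108] → torsion [4, 12, 36, 108]

Answer: M ≅ ℤ/4 ⊕ ℤ/12 ⊕ ℤ/36 ⊕ ℤ/108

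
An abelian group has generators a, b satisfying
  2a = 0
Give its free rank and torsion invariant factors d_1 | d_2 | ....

rank_ℚ(R)=1; free=2−1=1
SNF(R) diag = [2] → torsion [2]

Answer: M ≅ ℤ^1 ⊕ ℤ/2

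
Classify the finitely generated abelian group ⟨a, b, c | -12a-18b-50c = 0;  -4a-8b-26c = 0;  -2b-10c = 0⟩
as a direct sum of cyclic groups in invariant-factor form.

rank_ℚ(R)=3; free=3−3=0
SNF(R) diag = [2, 2, 4] → torsion [2, 2, 4]

Answer: M ≅ ℤ/2 ⊕ ℤ/2 ⊕ ℤ/4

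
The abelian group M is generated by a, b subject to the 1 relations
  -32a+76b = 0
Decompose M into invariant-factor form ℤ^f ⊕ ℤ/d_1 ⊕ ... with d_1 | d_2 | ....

Answer: M ≅ ℤ^1 ⊕ ℤ/4

Derivation:
rank_ℚ(R)=1; free=2−1=1
SNF(R) diag = [4] → torsion [4]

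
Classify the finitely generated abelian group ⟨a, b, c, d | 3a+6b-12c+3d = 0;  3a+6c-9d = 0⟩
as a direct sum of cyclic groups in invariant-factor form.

rank_ℚ(R)=2; free=4−2=2
SNF(R) diag = [3, 6] → torsion [3, 6]

Answer: M ≅ ℤ^2 ⊕ ℤ/3 ⊕ ℤ/6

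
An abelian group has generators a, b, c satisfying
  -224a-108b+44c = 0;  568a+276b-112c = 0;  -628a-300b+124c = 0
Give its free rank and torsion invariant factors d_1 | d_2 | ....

Answer: M ≅ ℤ/4 ⊕ ℤ/12 ⊕ ℤ/12

Derivation:
rank_ℚ(R)=3; free=3−3=0
SNF(R) diag = [4, 12, 12] → torsion [4, 12, 12]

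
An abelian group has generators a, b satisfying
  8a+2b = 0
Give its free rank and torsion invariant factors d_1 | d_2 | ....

rank_ℚ(R)=1; free=2−1=1
SNF(R) diag = [2] → torsion [2]

Answer: M ≅ ℤ^1 ⊕ ℤ/2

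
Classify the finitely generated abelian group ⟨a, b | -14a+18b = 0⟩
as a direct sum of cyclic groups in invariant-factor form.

Answer: M ≅ ℤ^1 ⊕ ℤ/2

Derivation:
rank_ℚ(R)=1; free=2−1=1
SNF(R) diag = [2] → torsion [2]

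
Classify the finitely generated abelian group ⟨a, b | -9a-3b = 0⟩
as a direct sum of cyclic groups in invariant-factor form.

Answer: M ≅ ℤ^1 ⊕ ℤ/3

Derivation:
rank_ℚ(R)=1; free=2−1=1
SNF(R) diag = [3] → torsion [3]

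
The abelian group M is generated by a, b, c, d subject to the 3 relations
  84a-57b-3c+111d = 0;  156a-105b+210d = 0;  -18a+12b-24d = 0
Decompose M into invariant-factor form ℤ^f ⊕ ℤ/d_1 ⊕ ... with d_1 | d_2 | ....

rank_ℚ(R)=3; free=4−3=1
SNF(R) diag = [3, 3, 6] → torsion [3, 3, 6]

Answer: M ≅ ℤ^1 ⊕ ℤ/3 ⊕ ℤ/3 ⊕ ℤ/6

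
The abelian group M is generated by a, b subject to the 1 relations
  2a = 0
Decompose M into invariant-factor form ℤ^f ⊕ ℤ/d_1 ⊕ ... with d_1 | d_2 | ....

rank_ℚ(R)=1; free=2−1=1
SNF(R) diag = [2] → torsion [2]

Answer: M ≅ ℤ^1 ⊕ ℤ/2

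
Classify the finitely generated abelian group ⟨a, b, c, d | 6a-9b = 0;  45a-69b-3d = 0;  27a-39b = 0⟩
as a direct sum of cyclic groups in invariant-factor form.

Answer: M ≅ ℤ^1 ⊕ ℤ/3 ⊕ ℤ/3 ⊕ ℤ/3

Derivation:
rank_ℚ(R)=3; free=4−3=1
SNF(R) diag = [3, 3, 3] → torsion [3, 3, 3]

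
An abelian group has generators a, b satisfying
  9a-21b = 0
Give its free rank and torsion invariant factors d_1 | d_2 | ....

rank_ℚ(R)=1; free=2−1=1
SNF(R) diag = [3] → torsion [3]

Answer: M ≅ ℤ^1 ⊕ ℤ/3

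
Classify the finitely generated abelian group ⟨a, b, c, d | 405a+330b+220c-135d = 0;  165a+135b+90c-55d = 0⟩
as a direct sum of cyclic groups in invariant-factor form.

Answer: M ≅ ℤ^2 ⊕ ℤ/5 ⊕ ℤ/5

Derivation:
rank_ℚ(R)=2; free=4−2=2
SNF(R) diag = [5, 5] → torsion [5, 5]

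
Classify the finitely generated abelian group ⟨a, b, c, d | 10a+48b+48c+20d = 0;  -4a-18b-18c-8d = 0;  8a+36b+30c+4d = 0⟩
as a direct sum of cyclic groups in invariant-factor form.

rank_ℚ(R)=3; free=4−3=1
SNF(R) diag = [2, 6, 6] → torsion [2, 6, 6]

Answer: M ≅ ℤ^1 ⊕ ℤ/2 ⊕ ℤ/6 ⊕ ℤ/6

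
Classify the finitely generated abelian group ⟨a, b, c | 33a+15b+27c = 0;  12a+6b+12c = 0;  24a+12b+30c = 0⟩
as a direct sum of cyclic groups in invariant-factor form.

rank_ℚ(R)=3; free=3−3=0
SNF(R) diag = [3, 6, 6] → torsion [3, 6, 6]

Answer: M ≅ ℤ/3 ⊕ ℤ/6 ⊕ ℤ/6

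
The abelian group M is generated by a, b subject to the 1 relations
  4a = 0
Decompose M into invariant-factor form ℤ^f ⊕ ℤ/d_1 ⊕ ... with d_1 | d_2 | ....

Answer: M ≅ ℤ^1 ⊕ ℤ/4

Derivation:
rank_ℚ(R)=1; free=2−1=1
SNF(R) diag = [4] → torsion [4]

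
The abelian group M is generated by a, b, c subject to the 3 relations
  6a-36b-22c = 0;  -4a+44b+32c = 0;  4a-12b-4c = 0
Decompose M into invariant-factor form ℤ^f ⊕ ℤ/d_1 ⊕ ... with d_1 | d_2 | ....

rank_ℚ(R)=3; free=3−3=0
SNF(R) diag = [2, 4, 4] → torsion [2, 4, 4]

Answer: M ≅ ℤ/2 ⊕ ℤ/4 ⊕ ℤ/4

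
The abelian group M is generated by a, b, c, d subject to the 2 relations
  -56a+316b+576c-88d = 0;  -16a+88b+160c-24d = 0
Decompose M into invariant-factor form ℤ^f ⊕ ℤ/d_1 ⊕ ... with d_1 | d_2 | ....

Answer: M ≅ ℤ^2 ⊕ ℤ/4 ⊕ ℤ/8

Derivation:
rank_ℚ(R)=2; free=4−2=2
SNF(R) diag = [4, 8] → torsion [4, 8]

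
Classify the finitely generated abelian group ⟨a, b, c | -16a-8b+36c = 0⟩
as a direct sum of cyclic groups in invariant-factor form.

rank_ℚ(R)=1; free=3−1=2
SNF(R) diag = [4] → torsion [4]

Answer: M ≅ ℤ^2 ⊕ ℤ/4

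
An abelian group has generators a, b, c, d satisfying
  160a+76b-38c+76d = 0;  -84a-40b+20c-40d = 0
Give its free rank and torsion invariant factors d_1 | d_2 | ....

Answer: M ≅ ℤ^2 ⊕ ℤ/2 ⊕ ℤ/4

Derivation:
rank_ℚ(R)=2; free=4−2=2
SNF(R) diag = [2, 4] → torsion [2, 4]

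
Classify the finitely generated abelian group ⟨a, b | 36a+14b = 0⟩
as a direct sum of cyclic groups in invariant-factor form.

Answer: M ≅ ℤ^1 ⊕ ℤ/2

Derivation:
rank_ℚ(R)=1; free=2−1=1
SNF(R) diag = [2] → torsion [2]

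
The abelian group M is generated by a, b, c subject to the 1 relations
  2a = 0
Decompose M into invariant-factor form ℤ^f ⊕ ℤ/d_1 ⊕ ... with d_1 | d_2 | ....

rank_ℚ(R)=1; free=3−1=2
SNF(R) diag = [2] → torsion [2]

Answer: M ≅ ℤ^2 ⊕ ℤ/2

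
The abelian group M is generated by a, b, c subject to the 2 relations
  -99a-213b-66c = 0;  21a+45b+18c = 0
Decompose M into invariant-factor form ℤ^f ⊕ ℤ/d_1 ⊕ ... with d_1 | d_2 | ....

rank_ℚ(R)=2; free=3−2=1
SNF(R) diag = [3, 6] → torsion [3, 6]

Answer: M ≅ ℤ^1 ⊕ ℤ/3 ⊕ ℤ/6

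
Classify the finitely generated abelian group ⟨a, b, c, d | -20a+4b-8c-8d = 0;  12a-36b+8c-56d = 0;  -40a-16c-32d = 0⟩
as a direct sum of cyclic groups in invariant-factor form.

rank_ℚ(R)=3; free=4−3=1
SNF(R) diag = [4, 8, 16] → torsion [4, 8, 16]

Answer: M ≅ ℤ^1 ⊕ ℤ/4 ⊕ ℤ/8 ⊕ ℤ/16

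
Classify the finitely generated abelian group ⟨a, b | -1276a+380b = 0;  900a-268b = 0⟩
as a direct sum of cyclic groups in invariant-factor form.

rank_ℚ(R)=2; free=2−2=0
SNF(R) diag = [4, 8] → torsion [4, 8]

Answer: M ≅ ℤ/4 ⊕ ℤ/8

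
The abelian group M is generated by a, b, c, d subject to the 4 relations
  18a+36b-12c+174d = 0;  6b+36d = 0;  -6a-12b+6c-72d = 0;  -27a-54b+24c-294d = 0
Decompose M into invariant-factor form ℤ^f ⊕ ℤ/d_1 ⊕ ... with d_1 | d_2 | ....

rank_ℚ(R)=4; free=4−4=0
SNF(R) diag = [3, 6, 6, 18] → torsion [3, 6, 6, 18]

Answer: M ≅ ℤ/3 ⊕ ℤ/6 ⊕ ℤ/6 ⊕ ℤ/18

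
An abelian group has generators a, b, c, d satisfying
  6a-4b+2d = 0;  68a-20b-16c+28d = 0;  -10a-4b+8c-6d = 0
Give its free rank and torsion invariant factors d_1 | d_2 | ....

rank_ℚ(R)=3; free=4−3=1
SNF(R) diag = [2, 4, 8] → torsion [2, 4, 8]

Answer: M ≅ ℤ^1 ⊕ ℤ/2 ⊕ ℤ/4 ⊕ ℤ/8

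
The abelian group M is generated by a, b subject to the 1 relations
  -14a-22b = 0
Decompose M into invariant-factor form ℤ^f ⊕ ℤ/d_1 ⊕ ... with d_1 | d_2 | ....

Answer: M ≅ ℤ^1 ⊕ ℤ/2

Derivation:
rank_ℚ(R)=1; free=2−1=1
SNF(R) diag = [2] → torsion [2]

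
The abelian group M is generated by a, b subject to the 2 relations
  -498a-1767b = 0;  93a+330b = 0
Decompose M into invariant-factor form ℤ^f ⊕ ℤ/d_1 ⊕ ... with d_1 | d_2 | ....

rank_ℚ(R)=2; free=2−2=0
SNF(R) diag = [3, 3] → torsion [3, 3]

Answer: M ≅ ℤ/3 ⊕ ℤ/3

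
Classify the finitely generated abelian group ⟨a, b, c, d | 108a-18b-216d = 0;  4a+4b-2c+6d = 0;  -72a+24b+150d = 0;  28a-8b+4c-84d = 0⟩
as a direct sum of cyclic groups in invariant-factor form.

Answer: M ≅ ℤ/2 ⊕ ℤ/6 ⊕ ℤ/18 ⊕ ℤ/36

Derivation:
rank_ℚ(R)=4; free=4−4=0
SNF(R) diag = [2, 6, 18, 36] → torsion [2, 6, 18, 36]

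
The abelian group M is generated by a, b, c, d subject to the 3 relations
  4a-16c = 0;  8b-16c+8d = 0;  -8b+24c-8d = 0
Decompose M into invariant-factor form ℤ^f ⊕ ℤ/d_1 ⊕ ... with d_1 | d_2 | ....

Answer: M ≅ ℤ^1 ⊕ ℤ/4 ⊕ ℤ/8 ⊕ ℤ/8

Derivation:
rank_ℚ(R)=3; free=4−3=1
SNF(R) diag = [4, 8, 8] → torsion [4, 8, 8]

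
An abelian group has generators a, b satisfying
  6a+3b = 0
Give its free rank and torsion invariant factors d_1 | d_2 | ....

Answer: M ≅ ℤ^1 ⊕ ℤ/3

Derivation:
rank_ℚ(R)=1; free=2−1=1
SNF(R) diag = [3] → torsion [3]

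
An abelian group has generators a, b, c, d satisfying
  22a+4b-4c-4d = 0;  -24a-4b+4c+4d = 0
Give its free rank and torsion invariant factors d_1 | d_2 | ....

rank_ℚ(R)=2; free=4−2=2
SNF(R) diag = [2, 4] → torsion [2, 4]

Answer: M ≅ ℤ^2 ⊕ ℤ/2 ⊕ ℤ/4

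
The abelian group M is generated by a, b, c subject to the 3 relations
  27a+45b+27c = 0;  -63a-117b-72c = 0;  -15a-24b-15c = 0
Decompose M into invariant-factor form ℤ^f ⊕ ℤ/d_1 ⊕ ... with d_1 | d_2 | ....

Answer: M ≅ ℤ/3 ⊕ ℤ/9 ⊕ ℤ/9

Derivation:
rank_ℚ(R)=3; free=3−3=0
SNF(R) diag = [3, 9, 9] → torsion [3, 9, 9]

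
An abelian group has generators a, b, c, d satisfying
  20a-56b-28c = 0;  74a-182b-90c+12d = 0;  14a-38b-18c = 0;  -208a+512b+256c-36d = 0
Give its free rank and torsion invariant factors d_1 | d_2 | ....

Answer: M ≅ ℤ/2 ⊕ ℤ/4 ⊕ ℤ/4 ⊕ ℤ/12

Derivation:
rank_ℚ(R)=4; free=4−4=0
SNF(R) diag = [2, 4, 4, 12] → torsion [2, 4, 4, 12]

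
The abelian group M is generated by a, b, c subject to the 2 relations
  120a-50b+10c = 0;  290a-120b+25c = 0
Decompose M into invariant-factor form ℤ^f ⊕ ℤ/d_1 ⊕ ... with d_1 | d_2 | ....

rank_ℚ(R)=2; free=3−2=1
SNF(R) diag = [5, 10] → torsion [5, 10]

Answer: M ≅ ℤ^1 ⊕ ℤ/5 ⊕ ℤ/10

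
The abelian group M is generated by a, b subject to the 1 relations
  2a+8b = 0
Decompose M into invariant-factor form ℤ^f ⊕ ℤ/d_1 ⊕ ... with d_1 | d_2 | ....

Answer: M ≅ ℤ^1 ⊕ ℤ/2

Derivation:
rank_ℚ(R)=1; free=2−1=1
SNF(R) diag = [2] → torsion [2]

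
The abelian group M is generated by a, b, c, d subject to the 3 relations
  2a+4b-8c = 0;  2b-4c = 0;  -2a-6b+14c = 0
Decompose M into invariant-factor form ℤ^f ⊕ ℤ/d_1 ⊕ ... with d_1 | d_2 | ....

Answer: M ≅ ℤ^1 ⊕ ℤ/2 ⊕ ℤ/2 ⊕ ℤ/2

Derivation:
rank_ℚ(R)=3; free=4−3=1
SNF(R) diag = [2, 2, 2] → torsion [2, 2, 2]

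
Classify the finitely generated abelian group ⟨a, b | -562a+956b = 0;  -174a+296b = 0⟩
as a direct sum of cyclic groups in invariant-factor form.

rank_ℚ(R)=2; free=2−2=0
SNF(R) diag = [2, 4] → torsion [2, 4]

Answer: M ≅ ℤ/2 ⊕ ℤ/4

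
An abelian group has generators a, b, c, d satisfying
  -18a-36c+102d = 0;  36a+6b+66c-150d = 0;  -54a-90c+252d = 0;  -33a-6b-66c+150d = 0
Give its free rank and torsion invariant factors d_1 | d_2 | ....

rank_ℚ(R)=4; free=4−4=0
SNF(R) diag = [3, 6, 6, 18] → torsion [3, 6, 6, 18]

Answer: M ≅ ℤ/3 ⊕ ℤ/6 ⊕ ℤ/6 ⊕ ℤ/18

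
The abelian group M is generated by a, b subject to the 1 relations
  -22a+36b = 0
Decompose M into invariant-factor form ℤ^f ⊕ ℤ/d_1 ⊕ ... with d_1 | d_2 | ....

Answer: M ≅ ℤ^1 ⊕ ℤ/2

Derivation:
rank_ℚ(R)=1; free=2−1=1
SNF(R) diag = [2] → torsion [2]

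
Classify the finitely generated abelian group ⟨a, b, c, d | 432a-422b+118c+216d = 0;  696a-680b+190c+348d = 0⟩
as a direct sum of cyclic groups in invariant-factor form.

Answer: M ≅ ℤ^2 ⊕ ℤ/2 ⊕ ℤ/6

Derivation:
rank_ℚ(R)=2; free=4−2=2
SNF(R) diag = [2, 6] → torsion [2, 6]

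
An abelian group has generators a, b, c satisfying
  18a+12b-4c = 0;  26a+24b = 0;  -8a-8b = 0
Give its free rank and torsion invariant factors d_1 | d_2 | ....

rank_ℚ(R)=3; free=3−3=0
SNF(R) diag = [2, 4, 8] → torsion [2, 4, 8]

Answer: M ≅ ℤ/2 ⊕ ℤ/4 ⊕ ℤ/8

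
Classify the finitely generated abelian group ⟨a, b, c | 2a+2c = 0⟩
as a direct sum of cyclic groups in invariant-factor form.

rank_ℚ(R)=1; free=3−1=2
SNF(R) diag = [2] → torsion [2]

Answer: M ≅ ℤ^2 ⊕ ℤ/2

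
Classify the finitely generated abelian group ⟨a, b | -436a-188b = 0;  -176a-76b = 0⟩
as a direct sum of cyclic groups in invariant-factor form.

rank_ℚ(R)=2; free=2−2=0
SNF(R) diag = [4, 12] → torsion [4, 12]

Answer: M ≅ ℤ/4 ⊕ ℤ/12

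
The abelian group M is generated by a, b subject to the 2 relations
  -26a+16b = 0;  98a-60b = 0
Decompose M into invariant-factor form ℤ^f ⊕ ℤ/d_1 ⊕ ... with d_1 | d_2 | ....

Answer: M ≅ ℤ/2 ⊕ ℤ/4

Derivation:
rank_ℚ(R)=2; free=2−2=0
SNF(R) diag = [2, 4] → torsion [2, 4]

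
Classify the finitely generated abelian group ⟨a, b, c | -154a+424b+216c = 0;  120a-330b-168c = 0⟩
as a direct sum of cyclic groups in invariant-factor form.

rank_ℚ(R)=2; free=3−2=1
SNF(R) diag = [2, 6] → torsion [2, 6]

Answer: M ≅ ℤ^1 ⊕ ℤ/2 ⊕ ℤ/6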